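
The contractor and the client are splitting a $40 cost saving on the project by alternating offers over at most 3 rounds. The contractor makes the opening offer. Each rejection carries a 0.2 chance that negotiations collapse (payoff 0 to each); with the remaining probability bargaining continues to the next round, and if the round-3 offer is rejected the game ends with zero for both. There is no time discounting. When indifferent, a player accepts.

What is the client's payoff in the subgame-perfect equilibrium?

6.4

Round 3 (the contractor proposes): rejection yields 0 for the client; the contractor offers 0 and keeps 40.
Round 2 (the client proposes): rejecting gives the contractor an expected 0.8 × 40 = 32. The client offers 32 and keeps 40 − 32 = 8.
Round 1 (the contractor proposes): rejecting gives the client an expected 0.8 × 8 = 6.4, so the contractor offers 6.4, keeping 33.6.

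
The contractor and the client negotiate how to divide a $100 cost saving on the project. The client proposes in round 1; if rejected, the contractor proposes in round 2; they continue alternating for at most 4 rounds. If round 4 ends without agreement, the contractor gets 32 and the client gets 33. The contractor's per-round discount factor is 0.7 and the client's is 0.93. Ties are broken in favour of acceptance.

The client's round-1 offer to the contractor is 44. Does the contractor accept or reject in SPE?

Round 4 (the contractor proposes): the client gets 33 if talks fail, so the contractor offers 33 and keeps 67.
Round 3 (the client proposes): the contractor can get 67 next round, worth 0.7 × 67 = 46.9 now; the client offers that and keeps 53.1.
Round 2 (the contractor proposes): the client can get 53.1 next round, worth 0.93 × 53.1 = 49.383 now. The contractor offers 49.383 and keeps 100 − 49.383 = 50.617.
So by rejecting in round 1, the contractor gets 50.617 next round, worth 0.7 × 50.617 = 35.4319 now.
Offer 44 ≥ 35.4319, so the contractor accepts.

Accept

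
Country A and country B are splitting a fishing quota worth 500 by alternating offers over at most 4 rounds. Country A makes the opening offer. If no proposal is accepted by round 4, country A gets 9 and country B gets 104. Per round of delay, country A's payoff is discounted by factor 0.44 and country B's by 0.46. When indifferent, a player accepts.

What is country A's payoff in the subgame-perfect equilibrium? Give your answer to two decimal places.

Round 4 (country B proposes): country A gets 9 if talks fail, so country B offers 9 and keeps 491.
Round 3 (country A proposes): country B can get 491 next round, worth 0.46 × 491 = 225.86 now; country A offers that and keeps 274.14.
Round 2 (country B proposes): country A can get 274.14 next round, worth 0.44 × 274.14 = 120.6216 now. Country B offers 120.6216 and keeps 500 − 120.6216 = 379.3784.
Round 1 (country A proposes): country B can get 379.3784 next round, worth 0.46 × 379.3784 = 174.514064 now. Country A offers 174.514064 and keeps 500 − 174.514064 = 325.485936.

325.49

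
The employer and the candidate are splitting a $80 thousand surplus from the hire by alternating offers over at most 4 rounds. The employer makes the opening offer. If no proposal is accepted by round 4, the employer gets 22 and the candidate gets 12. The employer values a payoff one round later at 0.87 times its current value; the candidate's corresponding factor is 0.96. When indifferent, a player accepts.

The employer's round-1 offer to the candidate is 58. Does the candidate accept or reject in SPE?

Round 4 (the candidate proposes): the employer gets 22 if talks fail, so the candidate offers 22 and keeps 58.
Round 3 (the employer proposes): the candidate can get 58 next round, worth 0.96 × 58 = 55.68 now; the employer offers that and keeps 24.32.
Round 2 (the candidate proposes): the employer can get 24.32 next round, worth 0.87 × 24.32 = 21.1584 now; the candidate offers that and keeps 58.8416.
So by rejecting in round 1, the candidate gets 58.8416 next round, worth 0.96 × 58.8416 = 56.487936 now.
Offer 58 ≥ 56.487936, so the candidate accepts.

Accept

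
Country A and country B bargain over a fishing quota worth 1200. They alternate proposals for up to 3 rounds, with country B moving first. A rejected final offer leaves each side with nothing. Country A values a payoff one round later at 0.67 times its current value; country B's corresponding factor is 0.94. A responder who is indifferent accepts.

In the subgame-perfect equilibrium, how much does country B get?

1151.76

Round 3 (country B proposes): country A will accept anything ≥ 0, so country B offers 0 and keeps 1200.
Round 2 (country A proposes): country B can get 1200 next round, worth 0.94 × 1200 = 1128 now; country A offers that and keeps 72.
Round 1 (country B proposes): country A can get 72 next round, worth 0.67 × 72 = 48.24 now, so country B offers 48.24, keeping 1151.76.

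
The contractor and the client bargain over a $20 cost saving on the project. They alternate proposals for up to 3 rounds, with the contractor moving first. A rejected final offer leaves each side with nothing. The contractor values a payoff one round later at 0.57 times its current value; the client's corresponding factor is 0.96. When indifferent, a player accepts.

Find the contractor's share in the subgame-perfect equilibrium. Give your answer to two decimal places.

11.74

Round 3 (the contractor proposes): rejection yields 0 for the client; the contractor offers 0 and keeps 20.
Round 2 (the client proposes): the contractor can get 20 next round, worth 0.57 × 20 = 11.4 now, so the client offers 11.4, keeping 8.6.
Round 1 (the contractor proposes): the client can get 8.6 next round, worth 0.96 × 8.6 = 8.256 now; the contractor offers that and keeps 11.744.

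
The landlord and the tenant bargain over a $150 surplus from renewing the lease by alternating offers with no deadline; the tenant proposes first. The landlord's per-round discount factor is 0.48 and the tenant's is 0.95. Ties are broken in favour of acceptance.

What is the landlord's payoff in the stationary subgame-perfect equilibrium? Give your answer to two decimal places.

6.62

In a stationary SPE each proposer offers the other exactly their discounted continuation value.
If the tenant keeps x when proposing and the landlord keeps y when proposing, then x = 150 − 0.48y and y = 150 − 0.95x.
Solving: x = 150(1 − 0.48) / (1 − 0.95·0.48) = 78 / 0.544 ≈ 143.3824.
The landlord gets 150 − 143.3824 ≈ 6.6176.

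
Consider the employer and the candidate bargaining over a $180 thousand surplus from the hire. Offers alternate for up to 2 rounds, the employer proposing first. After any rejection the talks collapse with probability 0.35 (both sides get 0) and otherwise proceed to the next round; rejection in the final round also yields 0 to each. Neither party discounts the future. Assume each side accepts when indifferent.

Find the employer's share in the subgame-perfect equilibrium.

Round 2 (the candidate proposes): rejection yields 0 for the employer; the candidate offers 0 and keeps 180.
Round 1 (the employer proposes): rejecting gives the candidate an expected 0.65 × 180 = 117; the employer offers that and keeps 63.

63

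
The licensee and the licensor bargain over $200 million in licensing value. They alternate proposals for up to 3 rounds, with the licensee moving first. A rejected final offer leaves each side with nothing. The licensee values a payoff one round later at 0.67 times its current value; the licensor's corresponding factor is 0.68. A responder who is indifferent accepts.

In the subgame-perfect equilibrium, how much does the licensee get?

Round 3 (the licensee proposes): rejection yields 0 for the licensor; the licensee offers 0 and keeps 200.
Round 2 (the licensor proposes): the licensee can get 200 next round, worth 0.67 × 200 = 134 now; the licensor offers that and keeps 66.
Round 1 (the licensee proposes): the licensor can get 66 next round, worth 0.68 × 66 = 44.88 now; the licensee offers that and keeps 155.12.

155.12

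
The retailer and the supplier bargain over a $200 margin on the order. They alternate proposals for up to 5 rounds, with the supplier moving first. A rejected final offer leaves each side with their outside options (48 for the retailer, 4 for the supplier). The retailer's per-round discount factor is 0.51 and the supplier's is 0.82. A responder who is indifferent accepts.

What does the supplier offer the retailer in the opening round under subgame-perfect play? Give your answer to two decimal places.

34.43

Round 5 (the supplier proposes): the retailer gets 48 if talks fail, so the supplier offers 48 and keeps 152.
Round 4 (the retailer proposes): the supplier can get 152 next round, worth 0.82 × 152 = 124.64 now; the retailer offers that and keeps 75.36.
Round 3 (the supplier proposes): the retailer can get 75.36 next round, worth 0.51 × 75.36 = 38.4336 now, so the supplier offers 38.4336, keeping 161.5664.
Round 2 (the retailer proposes): the supplier can get 161.5664 next round, worth 0.82 × 161.5664 = 132.484448 now; the retailer offers that and keeps 67.515552.
Round 1 (the supplier proposes): the retailer can get 67.515552 next round, worth 0.51 × 67.515552 = 34.43293152 now; the supplier offers that and keeps 165.56706848.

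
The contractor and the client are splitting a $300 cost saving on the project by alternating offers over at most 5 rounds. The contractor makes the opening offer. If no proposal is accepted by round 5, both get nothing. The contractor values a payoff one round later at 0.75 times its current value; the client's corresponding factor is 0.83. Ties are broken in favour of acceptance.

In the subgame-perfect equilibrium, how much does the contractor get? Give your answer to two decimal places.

199.00

Round 5 (the contractor proposes): rejection yields 0 for the client; the contractor offers 0 and keeps 300.
Round 4 (the client proposes): the contractor can get 300 next round, worth 0.75 × 300 = 225 now. The client offers 225 and keeps 300 − 225 = 75.
Round 3 (the contractor proposes): the client can get 75 next round, worth 0.83 × 75 = 62.25 now; the contractor offers that and keeps 237.75.
Round 2 (the client proposes): the contractor can get 237.75 next round, worth 0.75 × 237.75 = 178.3125 now; the client offers that and keeps 121.6875.
Round 1 (the contractor proposes): the client can get 121.6875 next round, worth 0.83 × 121.6875 = 101.000625 now, so the contractor offers 101.000625, keeping 198.999375.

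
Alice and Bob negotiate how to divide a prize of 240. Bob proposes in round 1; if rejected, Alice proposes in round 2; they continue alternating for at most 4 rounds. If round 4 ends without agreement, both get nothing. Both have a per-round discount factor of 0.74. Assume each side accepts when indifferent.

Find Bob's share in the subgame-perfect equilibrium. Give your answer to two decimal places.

Work backward from the last round.
Round 4 (Alice proposes): rejection yields 0 for Bob; Alice offers 0 and keeps 240.
Round 3 (Bob proposes): Alice can get 240 next round, worth 0.74 × 240 = 177.6 now; Bob offers that and keeps 62.4.
Round 2 (Alice proposes): Bob can get 62.4 next round, worth 0.74 × 62.4 = 46.176 now. Alice offers 46.176 and keeps 240 − 46.176 = 193.824.
Round 1 (Bob proposes): Alice can get 193.824 next round, worth 0.74 × 193.824 = 143.42976 now. Bob offers 143.42976 and keeps 240 − 143.42976 = 96.57024.

96.57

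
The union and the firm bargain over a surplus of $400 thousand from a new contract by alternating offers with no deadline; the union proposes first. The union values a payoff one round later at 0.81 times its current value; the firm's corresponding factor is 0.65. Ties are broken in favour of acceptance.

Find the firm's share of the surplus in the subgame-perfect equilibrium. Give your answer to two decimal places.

Let x be the union's share when the union proposes and y be the firm's share when the firm proposes.
The firm accepts iff offered ≥ 0.65·y, so x = 400 − 0.65y. Symmetrically y = 400 − 0.81x.
Substituting: x = 400 − 0.65(400 − 0.81x), giving x(1 − 0.81·0.65) = 400(1 − 0.65).
So x = 400 × 0.35 / 0.4735 ≈ 295.6705, and the firm receives 400 − x ≈ 104.3295.

104.33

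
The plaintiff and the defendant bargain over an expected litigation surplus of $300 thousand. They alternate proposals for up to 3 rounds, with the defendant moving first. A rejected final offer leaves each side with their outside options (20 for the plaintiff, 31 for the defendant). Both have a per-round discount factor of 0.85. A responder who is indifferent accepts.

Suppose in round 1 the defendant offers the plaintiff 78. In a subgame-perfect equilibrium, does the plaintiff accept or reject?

Accept

Round 3 (the defendant proposes): the plaintiff gets 20 if talks fail, so the defendant offers 20 and keeps 280.
Round 2 (the plaintiff proposes): the defendant can get 280 next round, worth 0.85 × 280 = 238 now, so the plaintiff offers 238, keeping 62.
So by rejecting in round 1, the plaintiff gets 62 next round, worth 0.85 × 62 = 52.7 now.
Offer 78 ≥ 52.7, so the plaintiff accepts.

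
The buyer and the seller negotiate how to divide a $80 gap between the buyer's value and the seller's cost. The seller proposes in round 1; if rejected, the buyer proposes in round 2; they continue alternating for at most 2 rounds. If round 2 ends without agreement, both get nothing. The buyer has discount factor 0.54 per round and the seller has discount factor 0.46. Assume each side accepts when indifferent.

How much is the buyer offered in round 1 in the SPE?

Work backward from the last round.
Round 2 (the buyer proposes): the seller will accept anything ≥ 0, so the buyer offers 0 and keeps 80.
Round 1 (the seller proposes): the buyer can get 80 next round, worth 0.54 × 80 = 43.2 now; the seller offers that and keeps 36.8.

43.2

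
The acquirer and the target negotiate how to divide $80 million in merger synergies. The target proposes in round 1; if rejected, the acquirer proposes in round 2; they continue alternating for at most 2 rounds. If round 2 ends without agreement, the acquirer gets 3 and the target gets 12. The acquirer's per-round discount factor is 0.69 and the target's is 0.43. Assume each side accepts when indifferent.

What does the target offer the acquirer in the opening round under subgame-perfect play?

By backward induction:
Round 2 (the acquirer proposes): the target gets 12 if talks fail, so the acquirer offers 12 and keeps 68.
Round 1 (the target proposes): the acquirer can get 68 next round, worth 0.69 × 68 = 46.92 now, so the target offers 46.92, keeping 33.08.

46.92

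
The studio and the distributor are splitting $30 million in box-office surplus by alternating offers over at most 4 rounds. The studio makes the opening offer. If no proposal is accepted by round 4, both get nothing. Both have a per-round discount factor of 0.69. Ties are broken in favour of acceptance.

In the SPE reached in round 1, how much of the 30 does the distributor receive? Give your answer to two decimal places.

16.27

By backward induction:
Round 4 (the distributor proposes): the studio will accept anything ≥ 0, so the distributor offers 0 and keeps 30.
Round 3 (the studio proposes): the distributor can get 30 next round, worth 0.69 × 30 = 20.7 now, so the studio offers 20.7, keeping 9.3.
Round 2 (the distributor proposes): the studio can get 9.3 next round, worth 0.69 × 9.3 = 6.417 now, so the distributor offers 6.417, keeping 23.583.
Round 1 (the studio proposes): the distributor can get 23.583 next round, worth 0.69 × 23.583 = 16.27227 now. The studio offers 16.27227 and keeps 30 − 16.27227 = 13.72773.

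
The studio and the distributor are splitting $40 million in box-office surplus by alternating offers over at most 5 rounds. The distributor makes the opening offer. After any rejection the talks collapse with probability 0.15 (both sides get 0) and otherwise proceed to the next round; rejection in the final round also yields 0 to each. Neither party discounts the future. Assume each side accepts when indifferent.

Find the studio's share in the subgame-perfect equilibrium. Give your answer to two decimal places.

8.78

Round 5 (the distributor proposes): the studio will accept anything ≥ 0, so the distributor offers 0 and keeps 40.
Round 4 (the studio proposes): rejecting gives the distributor an expected 0.85 × 40 = 34, so the studio offers 34, keeping 6.
Round 3 (the distributor proposes): rejecting gives the studio an expected 0.85 × 6 = 5.1. The distributor offers 5.1 and keeps 40 − 5.1 = 34.9.
Round 2 (the studio proposes): rejecting gives the distributor an expected 0.85 × 34.9 = 29.665; the studio offers that and keeps 10.335.
Round 1 (the distributor proposes): rejecting gives the studio an expected 0.85 × 10.335 = 8.78475, so the distributor offers 8.78475, keeping 31.21525.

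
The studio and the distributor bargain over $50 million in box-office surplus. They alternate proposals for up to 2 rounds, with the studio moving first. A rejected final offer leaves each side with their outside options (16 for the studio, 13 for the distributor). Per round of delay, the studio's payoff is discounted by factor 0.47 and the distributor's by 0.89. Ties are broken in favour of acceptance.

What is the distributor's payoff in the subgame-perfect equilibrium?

30.26

Solve by backward induction from round 2.
Round 2 (the distributor proposes): the studio gets 16 if talks fail, so the distributor offers 16 and keeps 34.
Round 1 (the studio proposes): the distributor can get 34 next round, worth 0.89 × 34 = 30.26 now, so the studio offers 30.26, keeping 19.74.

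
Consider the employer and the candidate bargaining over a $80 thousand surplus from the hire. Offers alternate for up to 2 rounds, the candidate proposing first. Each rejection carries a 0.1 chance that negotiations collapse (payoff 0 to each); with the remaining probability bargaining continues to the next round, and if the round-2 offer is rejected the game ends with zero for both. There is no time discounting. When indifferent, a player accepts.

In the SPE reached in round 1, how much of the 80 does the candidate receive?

8

Round 2 (the employer proposes): the candidate will accept anything ≥ 0, so the employer offers 0 and keeps 80.
Round 1 (the candidate proposes): rejecting gives the employer an expected 0.9 × 80 = 72. The candidate offers 72 and keeps 80 − 72 = 8.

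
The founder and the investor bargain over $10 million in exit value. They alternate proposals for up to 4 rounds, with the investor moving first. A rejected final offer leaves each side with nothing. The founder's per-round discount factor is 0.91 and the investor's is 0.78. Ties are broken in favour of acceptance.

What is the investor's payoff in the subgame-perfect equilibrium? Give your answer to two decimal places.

Round 4 (the founder proposes): the investor will accept anything ≥ 0, so the founder offers 0 and keeps 10.
Round 3 (the investor proposes): the founder can get 10 next round, worth 0.91 × 10 = 9.1 now; the investor offers that and keeps 0.9.
Round 2 (the founder proposes): the investor can get 0.9 next round, worth 0.78 × 0.9 = 0.702 now, so the founder offers 0.702, keeping 9.298.
Round 1 (the investor proposes): the founder can get 9.298 next round, worth 0.91 × 9.298 = 8.46118 now, so the investor offers 8.46118, keeping 1.53882.

1.54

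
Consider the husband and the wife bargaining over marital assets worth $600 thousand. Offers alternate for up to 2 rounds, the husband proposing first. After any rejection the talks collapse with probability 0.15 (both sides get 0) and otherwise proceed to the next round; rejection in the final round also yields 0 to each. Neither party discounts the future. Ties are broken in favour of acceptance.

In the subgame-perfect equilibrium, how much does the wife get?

Round 2 (the wife proposes): the husband will accept anything ≥ 0, so the wife offers 0 and keeps 600.
Round 1 (the husband proposes): rejecting gives the wife an expected 0.85 × 600 = 510. The husband offers 510 and keeps 600 − 510 = 90.

510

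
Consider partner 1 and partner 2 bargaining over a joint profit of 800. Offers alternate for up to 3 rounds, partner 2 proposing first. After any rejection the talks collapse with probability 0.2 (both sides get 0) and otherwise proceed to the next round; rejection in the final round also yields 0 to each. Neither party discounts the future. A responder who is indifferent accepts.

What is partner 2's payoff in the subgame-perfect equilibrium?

By backward induction:
Round 3 (partner 2 proposes): partner 1 will accept anything ≥ 0, so partner 2 offers 0 and keeps 800.
Round 2 (partner 1 proposes): rejecting gives partner 2 an expected 0.8 × 800 = 640; partner 1 offers that and keeps 160.
Round 1 (partner 2 proposes): rejecting gives partner 1 an expected 0.8 × 160 = 128. Partner 2 offers 128 and keeps 800 − 128 = 672.

672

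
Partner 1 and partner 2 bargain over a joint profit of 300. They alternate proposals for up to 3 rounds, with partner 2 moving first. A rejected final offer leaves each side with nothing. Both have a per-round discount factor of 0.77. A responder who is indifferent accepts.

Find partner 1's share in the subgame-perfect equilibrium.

Solve by backward induction from round 3.
Round 3 (partner 2 proposes): partner 1 will accept anything ≥ 0, so partner 2 offers 0 and keeps 300.
Round 2 (partner 1 proposes): partner 2 can get 300 next round, worth 0.77 × 300 = 231 now, so partner 1 offers 231, keeping 69.
Round 1 (partner 2 proposes): partner 1 can get 69 next round, worth 0.77 × 69 = 53.13 now, so partner 2 offers 53.13, keeping 246.87.

53.13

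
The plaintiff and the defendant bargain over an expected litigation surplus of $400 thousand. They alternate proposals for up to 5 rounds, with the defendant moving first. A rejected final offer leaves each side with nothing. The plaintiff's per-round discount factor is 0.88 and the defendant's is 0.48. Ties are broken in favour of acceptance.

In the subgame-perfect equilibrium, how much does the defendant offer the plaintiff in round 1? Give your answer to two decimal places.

Round 5 (the defendant proposes): rejection yields 0 for the plaintiff; the defendant offers 0 and keeps 400.
Round 4 (the plaintiff proposes): the defendant can get 400 next round, worth 0.48 × 400 = 192 now; the plaintiff offers that and keeps 208.
Round 3 (the defendant proposes): the plaintiff can get 208 next round, worth 0.88 × 208 = 183.04 now; the defendant offers that and keeps 216.96.
Round 2 (the plaintiff proposes): the defendant can get 216.96 next round, worth 0.48 × 216.96 = 104.1408 now. The plaintiff offers 104.1408 and keeps 400 − 104.1408 = 295.8592.
Round 1 (the defendant proposes): the plaintiff can get 295.8592 next round, worth 0.88 × 295.8592 = 260.356096 now, so the defendant offers 260.356096, keeping 139.643904.

260.36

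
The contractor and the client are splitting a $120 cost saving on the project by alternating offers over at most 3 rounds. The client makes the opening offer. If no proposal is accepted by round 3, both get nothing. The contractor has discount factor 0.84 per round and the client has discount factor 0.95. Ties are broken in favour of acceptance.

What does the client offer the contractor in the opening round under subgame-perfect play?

Round 3 (the client proposes): rejection yields 0 for the contractor; the client offers 0 and keeps 120.
Round 2 (the contractor proposes): the client can get 120 next round, worth 0.95 × 120 = 114 now. The contractor offers 114 and keeps 120 − 114 = 6.
Round 1 (the client proposes): the contractor can get 6 next round, worth 0.84 × 6 = 5.04 now. The client offers 5.04 and keeps 120 − 5.04 = 114.96.

5.04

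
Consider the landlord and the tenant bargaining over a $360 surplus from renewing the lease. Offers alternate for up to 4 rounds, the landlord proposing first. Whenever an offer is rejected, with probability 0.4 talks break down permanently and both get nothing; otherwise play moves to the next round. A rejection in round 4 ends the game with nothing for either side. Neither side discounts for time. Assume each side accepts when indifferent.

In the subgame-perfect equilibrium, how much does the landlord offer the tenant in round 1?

By backward induction:
Round 4 (the tenant proposes): rejection yields 0 for the landlord; the tenant offers 0 and keeps 360.
Round 3 (the landlord proposes): rejecting gives the tenant an expected 0.6 × 360 = 216, so the landlord offers 216, keeping 144.
Round 2 (the tenant proposes): rejecting gives the landlord an expected 0.6 × 144 = 86.4. The tenant offers 86.4 and keeps 360 − 86.4 = 273.6.
Round 1 (the landlord proposes): rejecting gives the tenant an expected 0.6 × 273.6 = 164.16; the landlord offers that and keeps 195.84.

164.16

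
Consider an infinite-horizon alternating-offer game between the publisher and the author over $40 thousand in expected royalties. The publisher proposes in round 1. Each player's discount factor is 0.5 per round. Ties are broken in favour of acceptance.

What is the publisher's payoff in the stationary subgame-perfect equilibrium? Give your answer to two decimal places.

In a stationary SPE each proposer offers the other exactly their discounted continuation value.
If the publisher keeps x when proposing and the author keeps y when proposing, then x = 40 − 0.5y and y = 40 − 0.5x.
Solving: x = 40(1 − 0.5) / (1 − 0.5·0.5) = 20 / 0.75 ≈ 26.6667.
The author gets 40 − 26.6667 ≈ 13.3333.

26.67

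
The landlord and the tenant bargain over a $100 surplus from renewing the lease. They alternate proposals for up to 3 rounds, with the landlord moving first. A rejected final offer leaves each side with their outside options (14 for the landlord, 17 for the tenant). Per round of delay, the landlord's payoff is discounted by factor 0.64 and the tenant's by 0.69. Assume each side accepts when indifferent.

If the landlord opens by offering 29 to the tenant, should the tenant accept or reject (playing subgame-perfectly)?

Reject

Round 3 (the landlord proposes): the tenant gets 17 if talks fail, so the landlord offers 17 and keeps 83.
Round 2 (the tenant proposes): the landlord can get 83 next round, worth 0.64 × 83 = 53.12 now, so the tenant offers 53.12, keeping 46.88.
So by rejecting in round 1, the tenant gets 46.88 next round, worth 0.69 × 46.88 = 32.3472 now.
Offer 29 < 32.3472, so the tenant rejects.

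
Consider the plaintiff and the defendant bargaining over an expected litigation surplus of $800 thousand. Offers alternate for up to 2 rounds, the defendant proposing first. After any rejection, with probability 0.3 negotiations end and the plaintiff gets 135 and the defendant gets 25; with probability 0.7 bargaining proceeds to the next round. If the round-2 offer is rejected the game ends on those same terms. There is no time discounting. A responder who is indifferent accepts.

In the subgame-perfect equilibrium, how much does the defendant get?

Round 2 (the plaintiff proposes): the defendant gets 25 if talks fail, so the plaintiff offers 25 and keeps 775.
Round 1 (the defendant proposes): rejecting gives the plaintiff an expected 0.7 × 775 + 0.3 × 135 = 583. The defendant offers 583 and keeps 800 − 583 = 217.

217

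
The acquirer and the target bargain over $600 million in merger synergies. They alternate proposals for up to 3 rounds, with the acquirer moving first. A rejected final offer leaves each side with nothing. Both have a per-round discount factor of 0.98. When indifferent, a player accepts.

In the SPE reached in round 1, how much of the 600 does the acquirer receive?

588.24

Work backward from the last round.
Round 3 (the acquirer proposes): the target will accept anything ≥ 0, so the acquirer offers 0 and keeps 600.
Round 2 (the target proposes): the acquirer can get 600 next round, worth 0.98 × 600 = 588 now; the target offers that and keeps 12.
Round 1 (the acquirer proposes): the target can get 12 next round, worth 0.98 × 12 = 11.76 now. The acquirer offers 11.76 and keeps 600 − 11.76 = 588.24.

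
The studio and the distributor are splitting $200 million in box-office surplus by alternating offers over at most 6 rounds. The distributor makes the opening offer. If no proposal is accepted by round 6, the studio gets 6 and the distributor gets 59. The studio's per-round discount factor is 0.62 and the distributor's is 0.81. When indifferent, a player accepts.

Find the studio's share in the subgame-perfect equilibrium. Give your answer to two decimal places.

Round 6 (the studio proposes): the distributor gets 59 if talks fail, so the studio offers 59 and keeps 141.
Round 5 (the distributor proposes): the studio can get 141 next round, worth 0.62 × 141 = 87.42 now, so the distributor offers 87.42, keeping 112.58.
Round 4 (the studio proposes): the distributor can get 112.58 next round, worth 0.81 × 112.58 = 91.1898 now; the studio offers that and keeps 108.8102.
Round 3 (the distributor proposes): the studio can get 108.8102 next round, worth 0.62 × 108.8102 = 67.462324 now. The distributor offers 67.462324 and keeps 200 − 67.462324 = 132.537676.
Round 2 (the studio proposes): the distributor can get 132.537676 next round, worth 0.81 × 132.537676 = 107.35551756 now, so the studio offers 107.35551756, keeping 92.64448244.
Round 1 (the distributor proposes): the studio can get 92.64448244 next round, worth 0.62 × 92.64448244 = 57.4395791128 now, so the distributor offers 57.4395791128, keeping 142.5604208872.

57.44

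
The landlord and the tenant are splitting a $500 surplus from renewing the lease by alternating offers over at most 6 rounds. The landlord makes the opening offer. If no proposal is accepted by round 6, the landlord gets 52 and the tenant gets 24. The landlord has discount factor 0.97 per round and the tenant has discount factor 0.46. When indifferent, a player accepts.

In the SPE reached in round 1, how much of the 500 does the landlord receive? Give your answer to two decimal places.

448.99

Round 6 (the tenant proposes): the landlord gets 52 if talks fail, so the tenant offers 52 and keeps 448.
Round 5 (the landlord proposes): the tenant can get 448 next round, worth 0.46 × 448 = 206.08 now, so the landlord offers 206.08, keeping 293.92.
Round 4 (the tenant proposes): the landlord can get 293.92 next round, worth 0.97 × 293.92 = 285.1024 now; the tenant offers that and keeps 214.8976.
Round 3 (the landlord proposes): the tenant can get 214.8976 next round, worth 0.46 × 214.8976 = 98.852896 now, so the landlord offers 98.852896, keeping 401.147104.
Round 2 (the tenant proposes): the landlord can get 401.147104 next round, worth 0.97 × 401.147104 = 389.11269088 now. The tenant offers 389.11269088 and keeps 500 − 389.11269088 = 110.88730912.
Round 1 (the landlord proposes): the tenant can get 110.88730912 next round, worth 0.46 × 110.88730912 = 51.0081621952 now, so the landlord offers 51.0081621952, keeping 448.9918378048.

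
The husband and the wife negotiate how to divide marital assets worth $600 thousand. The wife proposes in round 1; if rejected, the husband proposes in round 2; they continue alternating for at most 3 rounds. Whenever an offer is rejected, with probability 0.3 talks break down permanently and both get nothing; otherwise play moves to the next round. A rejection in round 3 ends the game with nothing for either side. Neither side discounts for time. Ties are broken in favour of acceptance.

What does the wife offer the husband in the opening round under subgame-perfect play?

Round 3 (the wife proposes): the husband will accept anything ≥ 0, so the wife offers 0 and keeps 600.
Round 2 (the husband proposes): rejecting gives the wife an expected 0.7 × 600 = 420; the husband offers that and keeps 180.
Round 1 (the wife proposes): rejecting gives the husband an expected 0.7 × 180 = 126; the wife offers that and keeps 474.

126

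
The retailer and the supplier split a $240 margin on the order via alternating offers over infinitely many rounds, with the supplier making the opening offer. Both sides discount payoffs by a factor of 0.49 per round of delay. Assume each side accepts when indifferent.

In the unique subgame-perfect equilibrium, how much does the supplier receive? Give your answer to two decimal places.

161.07

In a stationary SPE each proposer offers the other exactly their discounted continuation value.
If the supplier keeps x when proposing and the retailer keeps y when proposing, then x = 240 − 0.49y and y = 240 − 0.49x.
Solving: x = 240(1 − 0.49) / (1 − 0.49·0.49) = 122.4 / 0.7599 ≈ 161.0738.
The retailer gets 240 − 161.0738 ≈ 78.9262.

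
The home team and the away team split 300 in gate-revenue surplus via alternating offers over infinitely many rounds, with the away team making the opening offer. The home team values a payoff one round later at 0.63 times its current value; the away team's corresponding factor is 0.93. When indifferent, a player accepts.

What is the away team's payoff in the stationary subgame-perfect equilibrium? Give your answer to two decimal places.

When the away team proposes, the home team accepts any offer worth at least 0.63 times what the home team would get by proposing next round; and vice versa.
This gives x = 300 − 0.63y and y = 300 − 0.93x, where x and y are each side's share when it proposes.
Hence (1 − 0.63·0.93)x = 300(1 − 0.63), i.e. 0.4141·x = 111.
x ≈ 268.0512; the home team's share is 300 − x ≈ 31.9488.

268.05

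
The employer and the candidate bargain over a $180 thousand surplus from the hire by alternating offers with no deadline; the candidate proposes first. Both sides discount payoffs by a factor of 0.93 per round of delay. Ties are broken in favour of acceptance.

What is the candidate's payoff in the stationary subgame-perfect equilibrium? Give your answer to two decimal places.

When the candidate proposes, the employer accepts any offer worth at least 0.93 times what the employer would get by proposing next round; and vice versa.
This gives x = 180 − 0.93y and y = 180 − 0.93x, where x and y are each side's share when it proposes.
Hence (1 − 0.93·0.93)x = 180(1 − 0.93), i.e. 0.1351·x = 12.6.
x ≈ 93.2642; the employer's share is 180 − x ≈ 86.7358.

93.26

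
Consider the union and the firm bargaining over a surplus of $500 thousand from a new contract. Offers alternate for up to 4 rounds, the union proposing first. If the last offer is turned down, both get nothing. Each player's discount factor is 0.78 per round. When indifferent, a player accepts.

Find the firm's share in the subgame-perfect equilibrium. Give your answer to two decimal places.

Round 4 (the firm proposes): rejection yields 0 for the union; the firm offers 0 and keeps 500.
Round 3 (the union proposes): the firm can get 500 next round, worth 0.78 × 500 = 390 now. The union offers 390 and keeps 500 − 390 = 110.
Round 2 (the firm proposes): the union can get 110 next round, worth 0.78 × 110 = 85.8 now, so the firm offers 85.8, keeping 414.2.
Round 1 (the union proposes): the firm can get 414.2 next round, worth 0.78 × 414.2 = 323.076 now; the union offers that and keeps 176.924.

323.08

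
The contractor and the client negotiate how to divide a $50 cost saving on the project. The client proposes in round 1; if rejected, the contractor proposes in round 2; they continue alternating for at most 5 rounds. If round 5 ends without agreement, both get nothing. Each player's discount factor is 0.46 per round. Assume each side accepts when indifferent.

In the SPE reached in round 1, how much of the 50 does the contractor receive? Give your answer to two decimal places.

Round 5 (the client proposes): rejection yields 0 for the contractor; the client offers 0 and keeps 50.
Round 4 (the contractor proposes): the client can get 50 next round, worth 0.46 × 50 = 23 now. The contractor offers 23 and keeps 50 − 23 = 27.
Round 3 (the client proposes): the contractor can get 27 next round, worth 0.46 × 27 = 12.42 now, so the client offers 12.42, keeping 37.58.
Round 2 (the contractor proposes): the client can get 37.58 next round, worth 0.46 × 37.58 = 17.2868 now; the contractor offers that and keeps 32.7132.
Round 1 (the client proposes): the contractor can get 32.7132 next round, worth 0.46 × 32.7132 = 15.048072 now, so the client offers 15.048072, keeping 34.951928.

15.05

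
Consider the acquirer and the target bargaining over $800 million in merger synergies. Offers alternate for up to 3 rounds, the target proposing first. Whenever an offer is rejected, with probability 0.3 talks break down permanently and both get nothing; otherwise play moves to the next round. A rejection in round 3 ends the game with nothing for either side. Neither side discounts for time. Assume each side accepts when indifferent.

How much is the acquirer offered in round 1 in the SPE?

Round 3 (the target proposes): rejection yields 0 for the acquirer; the target offers 0 and keeps 800.
Round 2 (the acquirer proposes): rejecting gives the target an expected 0.7 × 800 = 560; the acquirer offers that and keeps 240.
Round 1 (the target proposes): rejecting gives the acquirer an expected 0.7 × 240 = 168. The target offers 168 and keeps 800 − 168 = 632.

168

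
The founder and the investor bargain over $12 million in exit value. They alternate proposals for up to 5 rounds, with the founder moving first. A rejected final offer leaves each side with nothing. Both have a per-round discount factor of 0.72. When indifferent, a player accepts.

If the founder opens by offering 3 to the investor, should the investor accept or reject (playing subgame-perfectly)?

Reject

Round 5 (the founder proposes): rejection yields 0 for the investor; the founder offers 0 and keeps 12.
Round 4 (the investor proposes): the founder can get 12 next round, worth 0.72 × 12 = 8.64 now. The investor offers 8.64 and keeps 12 − 8.64 = 3.36.
Round 3 (the founder proposes): the investor can get 3.36 next round, worth 0.72 × 3.36 = 2.4192 now. The founder offers 2.4192 and keeps 12 − 2.4192 = 9.5808.
Round 2 (the investor proposes): the founder can get 9.5808 next round, worth 0.72 × 9.5808 = 6.898176 now, so the investor offers 6.898176, keeping 5.101824.
So by rejecting in round 1, the investor gets 5.101824 next round, worth 0.72 × 5.101824 = 3.67331328 now.
Offer 3 < 3.67331328, so the investor rejects.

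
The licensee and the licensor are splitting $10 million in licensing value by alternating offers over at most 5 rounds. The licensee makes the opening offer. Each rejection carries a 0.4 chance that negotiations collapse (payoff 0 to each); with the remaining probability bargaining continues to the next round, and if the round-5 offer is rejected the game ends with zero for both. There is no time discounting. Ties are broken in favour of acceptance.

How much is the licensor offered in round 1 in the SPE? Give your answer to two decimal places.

Round 5 (the licensee proposes): the licensor will accept anything ≥ 0, so the licensee offers 0 and keeps 10.
Round 4 (the licensor proposes): rejecting gives the licensee an expected 0.6 × 10 = 6; the licensor offers that and keeps 4.
Round 3 (the licensee proposes): rejecting gives the licensor an expected 0.6 × 4 = 2.4, so the licensee offers 2.4, keeping 7.6.
Round 2 (the licensor proposes): rejecting gives the licensee an expected 0.6 × 7.6 = 4.56, so the licensor offers 4.56, keeping 5.44.
Round 1 (the licensee proposes): rejecting gives the licensor an expected 0.6 × 5.44 = 3.264, so the licensee offers 3.264, keeping 6.736.

3.26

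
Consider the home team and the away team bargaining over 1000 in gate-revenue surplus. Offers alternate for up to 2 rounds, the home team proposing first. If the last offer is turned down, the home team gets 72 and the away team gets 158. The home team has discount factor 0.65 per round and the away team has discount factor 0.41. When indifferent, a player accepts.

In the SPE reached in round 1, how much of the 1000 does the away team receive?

380.48

By backward induction:
Round 2 (the away team proposes): the home team gets 72 if talks fail, so the away team offers 72 and keeps 928.
Round 1 (the home team proposes): the away team can get 928 next round, worth 0.41 × 928 = 380.48 now, so the home team offers 380.48, keeping 619.52.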